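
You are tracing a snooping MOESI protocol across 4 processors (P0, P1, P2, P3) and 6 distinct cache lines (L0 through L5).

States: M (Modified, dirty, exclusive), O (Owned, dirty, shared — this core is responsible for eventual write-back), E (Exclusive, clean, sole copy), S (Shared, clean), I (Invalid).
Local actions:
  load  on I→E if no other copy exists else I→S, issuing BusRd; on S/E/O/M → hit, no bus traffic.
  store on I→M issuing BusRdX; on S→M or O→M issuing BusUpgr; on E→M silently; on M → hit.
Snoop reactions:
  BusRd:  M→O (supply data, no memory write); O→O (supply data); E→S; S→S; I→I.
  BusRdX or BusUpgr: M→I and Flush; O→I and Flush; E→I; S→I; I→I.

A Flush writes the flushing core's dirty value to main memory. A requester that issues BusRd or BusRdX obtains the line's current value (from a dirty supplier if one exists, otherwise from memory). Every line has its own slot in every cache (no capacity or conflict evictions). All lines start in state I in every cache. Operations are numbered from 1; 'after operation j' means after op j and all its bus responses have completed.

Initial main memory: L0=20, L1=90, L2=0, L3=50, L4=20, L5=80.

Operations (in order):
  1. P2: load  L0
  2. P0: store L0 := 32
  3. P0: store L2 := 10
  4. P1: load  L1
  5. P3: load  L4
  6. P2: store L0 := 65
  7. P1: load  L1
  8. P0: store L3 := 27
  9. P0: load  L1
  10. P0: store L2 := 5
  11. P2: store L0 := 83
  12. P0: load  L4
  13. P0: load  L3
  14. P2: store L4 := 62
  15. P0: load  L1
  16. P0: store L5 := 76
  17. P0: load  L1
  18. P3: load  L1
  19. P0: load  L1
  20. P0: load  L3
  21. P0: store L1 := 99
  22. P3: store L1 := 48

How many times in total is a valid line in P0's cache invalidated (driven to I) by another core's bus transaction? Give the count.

invalidations = 3

  op1 P2: load  L0 → I/I/E/I on L0; bus BusRd; mem=20
  op2 P0: store L0 := 32 → M/I/I/I on L0; bus BusRdX; mem=20
  op3 P0: store L2 := 10 → M/I/I/I on L2; bus BusRdX; mem=0
  op4 P1: load  L1 → I/E/I/I on L1; bus BusRd; mem=90
  op5 P3: load  L4 → I/I/I/E on L4; bus BusRd; mem=20
  op6 P2: store L0 := 65 → I/I/M/I on L0; bus BusRdX Flush; mem=32
  op7 P1: load  L1 → I/E/I/I on L1; bus (none); mem=90
  op8 P0: store L3 := 27 → M/I/I/I on L3; bus BusRdX; mem=50
  op9 P0: load  L1 → S/S/I/I on L1; bus BusRd; mem=90
  op10 P0: store L2 := 5 → M/I/I/I on L2; bus (none); mem=0
  op11 P2: store L0 := 83 → I/I/M/I on L0; bus (none); mem=32
  op12 P0: load  L4 → S/I/I/S on L4; bus BusRd; mem=20
  op13 P0: load  L3 → M/I/I/I on L3; bus (none); mem=50
  op14 P2: store L4 := 62 → I/I/M/I on L4; bus BusRdX; mem=20
  op15 P0: load  L1 → S/S/I/I on L1; bus (none); mem=90
  op16 P0: store L5 := 76 → M/I/I/I on L5; bus BusRdX; mem=80
  op17 P0: load  L1 → S/S/I/I on L1; bus (none); mem=90
  op18 P3: load  L1 → S/S/I/S on L1; bus BusRd; mem=90
  op19 P0: load  L1 → S/S/I/S on L1; bus (none); mem=90
  op20 P0: load  L3 → M/I/I/I on L3; bus (none); mem=50
  op21 P0: store L1 := 99 → M/I/I/I on L1; bus BusUpgr; mem=90
  op22 P3: store L1 := 48 → I/I/I/M on L1; bus BusRdX Flush; mem=99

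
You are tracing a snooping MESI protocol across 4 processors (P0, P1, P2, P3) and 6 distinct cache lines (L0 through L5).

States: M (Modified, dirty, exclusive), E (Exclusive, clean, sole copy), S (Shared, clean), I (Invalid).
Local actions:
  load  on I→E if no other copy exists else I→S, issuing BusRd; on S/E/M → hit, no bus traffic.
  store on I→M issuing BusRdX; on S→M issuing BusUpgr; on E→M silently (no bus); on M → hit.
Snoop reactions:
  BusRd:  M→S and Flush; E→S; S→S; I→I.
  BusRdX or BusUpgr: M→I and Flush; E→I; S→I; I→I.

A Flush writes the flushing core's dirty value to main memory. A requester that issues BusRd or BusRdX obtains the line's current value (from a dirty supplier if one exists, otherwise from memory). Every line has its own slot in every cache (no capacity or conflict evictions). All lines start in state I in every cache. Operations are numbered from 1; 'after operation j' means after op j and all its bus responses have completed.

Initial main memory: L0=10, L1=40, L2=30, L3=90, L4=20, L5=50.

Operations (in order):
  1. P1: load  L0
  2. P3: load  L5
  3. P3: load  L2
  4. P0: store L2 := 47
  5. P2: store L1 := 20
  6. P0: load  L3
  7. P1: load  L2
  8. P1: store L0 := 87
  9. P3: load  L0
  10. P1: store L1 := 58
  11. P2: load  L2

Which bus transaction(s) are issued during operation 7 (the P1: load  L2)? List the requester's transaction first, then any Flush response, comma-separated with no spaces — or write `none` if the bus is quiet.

[1] P1: load  L0 | P0:I, P1:E(10), P2:I, P3:I | bus: BusRd
[2] P3: load  L5 | P0:I, P1:I, P2:I, P3:E(50) | bus: BusRd
[3] P3: load  L2 | P0:I, P1:I, P2:I, P3:E(30) | bus: BusRd
[4] P0: store L2 := 47 | P0:M(47), P1:I, P2:I, P3:I | bus: BusRdX
[5] P2: store L1 := 20 | P0:I, P1:I, P2:M(20), P3:I | bus: BusRdX
[6] P0: load  L3 | P0:E(90), P1:I, P2:I, P3:I | bus: BusRd
[7] P1: load  L2 | P0:S(47), P1:S(47), P2:I, P3:I | bus: BusRd,Flush
[8] P1: store L0 := 87 | P0:I, P1:M(87), P2:I, P3:I | bus: none
[9] P3: load  L0 | P0:I, P1:S(87), P2:I, P3:S(87) | bus: BusRd,Flush
[10] P1: store L1 := 58 | P0:I, P1:M(58), P2:I, P3:I | bus: BusRdX,Flush
[11] P2: load  L2 | P0:S(47), P1:S(47), P2:S(47), P3:I | bus: BusRd

bus = BusRd,Flush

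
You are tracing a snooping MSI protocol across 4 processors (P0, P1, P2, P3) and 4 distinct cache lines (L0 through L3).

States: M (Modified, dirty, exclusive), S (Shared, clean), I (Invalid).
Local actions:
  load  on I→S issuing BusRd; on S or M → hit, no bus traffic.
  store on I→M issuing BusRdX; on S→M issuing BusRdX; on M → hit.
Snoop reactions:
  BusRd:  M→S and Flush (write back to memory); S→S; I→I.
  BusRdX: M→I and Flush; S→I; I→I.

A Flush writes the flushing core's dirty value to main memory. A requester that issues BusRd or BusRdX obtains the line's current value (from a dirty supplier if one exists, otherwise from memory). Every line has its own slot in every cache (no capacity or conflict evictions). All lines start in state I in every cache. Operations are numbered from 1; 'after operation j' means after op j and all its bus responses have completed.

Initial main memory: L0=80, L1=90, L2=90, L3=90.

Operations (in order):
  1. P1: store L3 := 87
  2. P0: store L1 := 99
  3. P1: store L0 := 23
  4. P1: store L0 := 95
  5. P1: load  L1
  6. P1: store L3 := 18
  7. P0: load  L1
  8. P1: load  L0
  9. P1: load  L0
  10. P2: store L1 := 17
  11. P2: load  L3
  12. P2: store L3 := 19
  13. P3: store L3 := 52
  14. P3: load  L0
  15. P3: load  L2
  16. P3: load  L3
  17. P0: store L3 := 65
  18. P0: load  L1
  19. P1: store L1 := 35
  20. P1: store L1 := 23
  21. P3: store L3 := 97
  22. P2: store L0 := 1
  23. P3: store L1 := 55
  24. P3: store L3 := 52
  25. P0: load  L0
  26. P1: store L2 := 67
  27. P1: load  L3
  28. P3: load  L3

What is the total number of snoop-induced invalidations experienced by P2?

  op1 P1: store L3 := 87 → I/M/I/I on L3; bus BusRdX; mem=90
  op2 P0: store L1 := 99 → M/I/I/I on L1; bus BusRdX; mem=90
  op3 P1: store L0 := 23 → I/M/I/I on L0; bus BusRdX; mem=80
  op4 P1: store L0 := 95 → I/M/I/I on L0; bus (none); mem=80
  op5 P1: load  L1 → S/S/I/I on L1; bus BusRd Flush; mem=99
  op6 P1: store L3 := 18 → I/M/I/I on L3; bus (none); mem=90
  op7 P0: load  L1 → S/S/I/I on L1; bus (none); mem=99
  op8 P1: load  L0 → I/M/I/I on L0; bus (none); mem=80
  op9 P1: load  L0 → I/M/I/I on L0; bus (none); mem=80
  op10 P2: store L1 := 17 → I/I/M/I on L1; bus BusRdX; mem=99
  op11 P2: load  L3 → I/S/S/I on L3; bus BusRd Flush; mem=18
  op12 P2: store L3 := 19 → I/I/M/I on L3; bus BusRdX; mem=18
  op13 P3: store L3 := 52 → I/I/I/M on L3; bus BusRdX Flush; mem=19
  op14 P3: load  L0 → I/S/I/S on L0; bus BusRd Flush; mem=95
  op15 P3: load  L2 → I/I/I/S on L2; bus BusRd; mem=90
  op16 P3: load  L3 → I/I/I/M on L3; bus (none); mem=19
  op17 P0: store L3 := 65 → M/I/I/I on L3; bus BusRdX Flush; mem=52
  op18 P0: load  L1 → S/I/S/I on L1; bus BusRd Flush; mem=17
  op19 P1: store L1 := 35 → I/M/I/I on L1; bus BusRdX; mem=17
  op20 P1: store L1 := 23 → I/M/I/I on L1; bus (none); mem=17
  op21 P3: store L3 := 97 → I/I/I/M on L3; bus BusRdX Flush; mem=65
  op22 P2: store L0 := 1 → I/I/M/I on L0; bus BusRdX; mem=95
  op23 P3: store L1 := 55 → I/I/I/M on L1; bus BusRdX Flush; mem=23
  op24 P3: store L3 := 52 → I/I/I/M on L3; bus (none); mem=65
  op25 P0: load  L0 → S/I/S/I on L0; bus BusRd Flush; mem=1
  op26 P1: store L2 := 67 → I/M/I/I on L2; bus BusRdX; mem=90
  op27 P1: load  L3 → I/S/I/S on L3; bus BusRd Flush; mem=52
  op28 P3: load  L3 → I/S/I/S on L3; bus (none); mem=52

invalidations = 2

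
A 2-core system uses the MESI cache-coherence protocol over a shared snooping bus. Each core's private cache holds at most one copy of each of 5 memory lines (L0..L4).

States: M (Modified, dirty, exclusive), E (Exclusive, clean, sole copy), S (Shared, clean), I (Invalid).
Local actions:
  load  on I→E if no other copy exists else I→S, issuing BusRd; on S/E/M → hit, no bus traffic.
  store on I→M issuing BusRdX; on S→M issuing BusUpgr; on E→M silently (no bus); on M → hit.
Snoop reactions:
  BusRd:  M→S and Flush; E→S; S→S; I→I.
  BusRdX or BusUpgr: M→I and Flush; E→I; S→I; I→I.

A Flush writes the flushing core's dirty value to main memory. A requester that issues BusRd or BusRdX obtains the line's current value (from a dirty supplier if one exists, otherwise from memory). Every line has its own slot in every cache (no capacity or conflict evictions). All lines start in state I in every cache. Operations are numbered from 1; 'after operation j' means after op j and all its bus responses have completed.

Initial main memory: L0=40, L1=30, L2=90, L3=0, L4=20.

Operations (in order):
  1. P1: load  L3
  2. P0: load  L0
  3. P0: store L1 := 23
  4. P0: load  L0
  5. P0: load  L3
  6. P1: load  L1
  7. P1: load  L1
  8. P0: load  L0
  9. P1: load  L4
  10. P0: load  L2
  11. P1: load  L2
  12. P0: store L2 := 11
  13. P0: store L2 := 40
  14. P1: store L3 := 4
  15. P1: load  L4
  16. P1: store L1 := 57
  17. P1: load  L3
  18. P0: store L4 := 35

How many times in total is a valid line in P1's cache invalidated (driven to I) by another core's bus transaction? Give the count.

1. P1: load  L3  bus=[BusRd]  L3: P0=I P1=E  mem[L3]=0
2. P0: load  L0  bus=[BusRd]  L0: P0=E P1=I  mem[L0]=40
3. P0: store L1 := 23  bus=[BusRdX]  L1: P0=M P1=I  mem[L1]=30
4. P0: load  L0  bus=[-]  L0: P0=E P1=I  mem[L0]=40
5. P0: load  L3  bus=[BusRd]  L3: P0=S P1=S  mem[L3]=0
6. P1: load  L1  bus=[BusRd,Flush]  L1: P0=S P1=S  mem[L1]=23
7. P1: load  L1  bus=[-]  L1: P0=S P1=S  mem[L1]=23
8. P0: load  L0  bus=[-]  L0: P0=E P1=I  mem[L0]=40
9. P1: load  L4  bus=[BusRd]  L4: P0=I P1=E  mem[L4]=20
10. P0: load  L2  bus=[BusRd]  L2: P0=E P1=I  mem[L2]=90
11. P1: load  L2  bus=[BusRd]  L2: P0=S P1=S  mem[L2]=90
12. P0: store L2 := 11  bus=[BusUpgr]  L2: P0=M P1=I  mem[L2]=90
13. P0: store L2 := 40  bus=[-]  L2: P0=M P1=I  mem[L2]=90
14. P1: store L3 := 4  bus=[BusUpgr]  L3: P0=I P1=M  mem[L3]=0
15. P1: load  L4  bus=[-]  L4: P0=I P1=E  mem[L4]=20
16. P1: store L1 := 57  bus=[BusUpgr]  L1: P0=I P1=M  mem[L1]=23
17. P1: load  L3  bus=[-]  L3: P0=I P1=M  mem[L3]=0
18. P0: store L4 := 35  bus=[BusRdX]  L4: P0=M P1=I  mem[L4]=20

invalidations = 2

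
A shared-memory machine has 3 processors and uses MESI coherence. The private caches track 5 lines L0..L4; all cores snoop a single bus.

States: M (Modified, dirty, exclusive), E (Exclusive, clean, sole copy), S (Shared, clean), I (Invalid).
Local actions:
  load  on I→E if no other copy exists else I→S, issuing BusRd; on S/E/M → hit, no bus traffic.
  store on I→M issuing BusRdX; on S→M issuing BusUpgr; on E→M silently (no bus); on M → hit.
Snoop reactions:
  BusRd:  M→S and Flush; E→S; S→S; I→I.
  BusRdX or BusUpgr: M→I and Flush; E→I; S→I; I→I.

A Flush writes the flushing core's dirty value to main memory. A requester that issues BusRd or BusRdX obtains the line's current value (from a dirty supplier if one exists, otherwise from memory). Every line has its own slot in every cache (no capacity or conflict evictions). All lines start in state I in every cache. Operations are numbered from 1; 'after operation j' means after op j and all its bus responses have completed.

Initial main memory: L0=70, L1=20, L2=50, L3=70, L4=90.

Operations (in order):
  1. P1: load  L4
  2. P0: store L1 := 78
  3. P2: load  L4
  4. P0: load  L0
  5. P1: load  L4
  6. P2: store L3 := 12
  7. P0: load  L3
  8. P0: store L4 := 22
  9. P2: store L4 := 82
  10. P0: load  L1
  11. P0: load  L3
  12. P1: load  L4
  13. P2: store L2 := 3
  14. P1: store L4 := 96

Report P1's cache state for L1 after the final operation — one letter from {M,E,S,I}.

1. P1: load  L4  bus=[BusRd]  L4: P0=I P1=E P2=I  mem[L4]=90
2. P0: store L1 := 78  bus=[BusRdX]  L1: P0=M P1=I P2=I  mem[L1]=20
3. P2: load  L4  bus=[BusRd]  L4: P0=I P1=S P2=S  mem[L4]=90
4. P0: load  L0  bus=[BusRd]  L0: P0=E P1=I P2=I  mem[L0]=70
5. P1: load  L4  bus=[-]  L4: P0=I P1=S P2=S  mem[L4]=90
6. P2: store L3 := 12  bus=[BusRdX]  L3: P0=I P1=I P2=M  mem[L3]=70
7. P0: load  L3  bus=[BusRd,Flush]  L3: P0=S P1=I P2=S  mem[L3]=12
8. P0: store L4 := 22  bus=[BusRdX]  L4: P0=M P1=I P2=I  mem[L4]=90
9. P2: store L4 := 82  bus=[BusRdX,Flush]  L4: P0=I P1=I P2=M  mem[L4]=22
10. P0: load  L1  bus=[-]  L1: P0=M P1=I P2=I  mem[L1]=20
11. P0: load  L3  bus=[-]  L3: P0=S P1=I P2=S  mem[L3]=12
12. P1: load  L4  bus=[BusRd,Flush]  L4: P0=I P1=S P2=S  mem[L4]=82
13. P2: store L2 := 3  bus=[BusRdX]  L2: P0=I P1=I P2=M  mem[L2]=50
14. P1: store L4 := 96  bus=[BusUpgr]  L4: P0=I P1=M P2=I  mem[L4]=82

state = I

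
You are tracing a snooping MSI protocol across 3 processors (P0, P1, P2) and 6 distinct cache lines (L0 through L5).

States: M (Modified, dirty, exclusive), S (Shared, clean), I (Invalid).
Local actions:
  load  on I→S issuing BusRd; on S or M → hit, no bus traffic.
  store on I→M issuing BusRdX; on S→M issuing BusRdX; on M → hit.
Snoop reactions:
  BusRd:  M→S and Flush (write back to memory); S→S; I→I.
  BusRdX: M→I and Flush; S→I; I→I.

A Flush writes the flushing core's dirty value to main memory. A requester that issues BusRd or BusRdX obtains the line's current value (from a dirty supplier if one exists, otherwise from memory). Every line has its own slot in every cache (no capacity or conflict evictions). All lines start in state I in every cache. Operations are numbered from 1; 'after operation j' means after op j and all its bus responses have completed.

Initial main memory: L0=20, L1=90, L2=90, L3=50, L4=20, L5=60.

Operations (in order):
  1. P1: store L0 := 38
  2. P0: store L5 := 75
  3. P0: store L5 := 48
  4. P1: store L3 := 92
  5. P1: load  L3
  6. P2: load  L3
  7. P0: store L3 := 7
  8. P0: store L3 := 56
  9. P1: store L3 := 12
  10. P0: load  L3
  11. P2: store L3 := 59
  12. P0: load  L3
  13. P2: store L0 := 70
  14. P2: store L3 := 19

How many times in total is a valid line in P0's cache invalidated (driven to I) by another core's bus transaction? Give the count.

invalidations = 3

1. P1: store L0 := 38  bus=[BusRdX]  L0: P0=I P1=M P2=I  mem[L0]=20
2. P0: store L5 := 75  bus=[BusRdX]  L5: P0=M P1=I P2=I  mem[L5]=60
3. P0: store L5 := 48  bus=[-]  L5: P0=M P1=I P2=I  mem[L5]=60
4. P1: store L3 := 92  bus=[BusRdX]  L3: P0=I P1=M P2=I  mem[L3]=50
5. P1: load  L3  bus=[-]  L3: P0=I P1=M P2=I  mem[L3]=50
6. P2: load  L3  bus=[BusRd,Flush]  L3: P0=I P1=S P2=S  mem[L3]=92
7. P0: store L3 := 7  bus=[BusRdX]  L3: P0=M P1=I P2=I  mem[L3]=92
8. P0: store L3 := 56  bus=[-]  L3: P0=M P1=I P2=I  mem[L3]=92
9. P1: store L3 := 12  bus=[BusRdX,Flush]  L3: P0=I P1=M P2=I  mem[L3]=56
10. P0: load  L3  bus=[BusRd,Flush]  L3: P0=S P1=S P2=I  mem[L3]=12
11. P2: store L3 := 59  bus=[BusRdX]  L3: P0=I P1=I P2=M  mem[L3]=12
12. P0: load  L3  bus=[BusRd,Flush]  L3: P0=S P1=I P2=S  mem[L3]=59
13. P2: store L0 := 70  bus=[BusRdX,Flush]  L0: P0=I P1=I P2=M  mem[L0]=38
14. P2: store L3 := 19  bus=[BusRdX]  L3: P0=I P1=I P2=M  mem[L3]=59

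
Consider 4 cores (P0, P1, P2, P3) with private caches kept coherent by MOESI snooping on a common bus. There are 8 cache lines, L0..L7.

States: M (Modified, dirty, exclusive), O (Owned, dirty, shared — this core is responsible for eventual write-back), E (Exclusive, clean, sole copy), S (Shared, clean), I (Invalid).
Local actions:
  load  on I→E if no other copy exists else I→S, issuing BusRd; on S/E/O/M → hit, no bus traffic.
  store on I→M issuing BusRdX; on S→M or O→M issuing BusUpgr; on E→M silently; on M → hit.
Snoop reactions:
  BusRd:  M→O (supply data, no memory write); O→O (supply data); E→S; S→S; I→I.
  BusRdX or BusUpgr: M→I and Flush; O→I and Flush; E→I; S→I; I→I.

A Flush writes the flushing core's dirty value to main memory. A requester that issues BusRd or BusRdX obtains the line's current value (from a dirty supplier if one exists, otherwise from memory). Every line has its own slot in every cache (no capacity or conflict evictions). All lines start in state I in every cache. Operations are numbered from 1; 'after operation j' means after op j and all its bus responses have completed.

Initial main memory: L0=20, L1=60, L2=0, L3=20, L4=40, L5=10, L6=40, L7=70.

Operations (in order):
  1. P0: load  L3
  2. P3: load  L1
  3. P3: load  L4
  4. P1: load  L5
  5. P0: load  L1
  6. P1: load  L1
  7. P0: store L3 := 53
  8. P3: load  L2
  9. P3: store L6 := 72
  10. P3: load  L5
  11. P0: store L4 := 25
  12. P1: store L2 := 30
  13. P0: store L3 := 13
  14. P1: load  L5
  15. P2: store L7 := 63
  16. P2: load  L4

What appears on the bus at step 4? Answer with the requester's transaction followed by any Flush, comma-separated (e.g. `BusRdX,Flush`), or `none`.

bus = BusRd

step 1: P0: load  L3  ⟶  EIII  (L3)  txn=BusRd  M[L3]=20
step 2: P3: load  L1  ⟶  IIIE  (L1)  txn=BusRd  M[L1]=60
step 3: P3: load  L4  ⟶  IIIE  (L4)  txn=BusRd  M[L4]=40
step 4: P1: load  L5  ⟶  IEII  (L5)  txn=BusRd  M[L5]=10
step 5: P0: load  L1  ⟶  SIIS  (L1)  txn=BusRd  M[L1]=60
step 6: P1: load  L1  ⟶  SSIS  (L1)  txn=BusRd  M[L1]=60
step 7: P0: store L3 := 53  ⟶  MIII  (L3)  txn=∅  M[L3]=20
step 8: P3: load  L2  ⟶  IIIE  (L2)  txn=BusRd  M[L2]=0
step 9: P3: store L6 := 72  ⟶  IIIM  (L6)  txn=BusRdX  M[L6]=40
step 10: P3: load  L5  ⟶  ISIS  (L5)  txn=BusRd  M[L5]=10
step 11: P0: store L4 := 25  ⟶  MIII  (L4)  txn=BusRdX  M[L4]=40
step 12: P1: store L2 := 30  ⟶  IMII  (L2)  txn=BusRdX  M[L2]=0
step 13: P0: store L3 := 13  ⟶  MIII  (L3)  txn=∅  M[L3]=20
step 14: P1: load  L5  ⟶  ISIS  (L5)  txn=∅  M[L5]=10
step 15: P2: store L7 := 63  ⟶  IIMI  (L7)  txn=BusRdX  M[L7]=70
step 16: P2: load  L4  ⟶  OISI  (L4)  txn=BusRd  M[L4]=40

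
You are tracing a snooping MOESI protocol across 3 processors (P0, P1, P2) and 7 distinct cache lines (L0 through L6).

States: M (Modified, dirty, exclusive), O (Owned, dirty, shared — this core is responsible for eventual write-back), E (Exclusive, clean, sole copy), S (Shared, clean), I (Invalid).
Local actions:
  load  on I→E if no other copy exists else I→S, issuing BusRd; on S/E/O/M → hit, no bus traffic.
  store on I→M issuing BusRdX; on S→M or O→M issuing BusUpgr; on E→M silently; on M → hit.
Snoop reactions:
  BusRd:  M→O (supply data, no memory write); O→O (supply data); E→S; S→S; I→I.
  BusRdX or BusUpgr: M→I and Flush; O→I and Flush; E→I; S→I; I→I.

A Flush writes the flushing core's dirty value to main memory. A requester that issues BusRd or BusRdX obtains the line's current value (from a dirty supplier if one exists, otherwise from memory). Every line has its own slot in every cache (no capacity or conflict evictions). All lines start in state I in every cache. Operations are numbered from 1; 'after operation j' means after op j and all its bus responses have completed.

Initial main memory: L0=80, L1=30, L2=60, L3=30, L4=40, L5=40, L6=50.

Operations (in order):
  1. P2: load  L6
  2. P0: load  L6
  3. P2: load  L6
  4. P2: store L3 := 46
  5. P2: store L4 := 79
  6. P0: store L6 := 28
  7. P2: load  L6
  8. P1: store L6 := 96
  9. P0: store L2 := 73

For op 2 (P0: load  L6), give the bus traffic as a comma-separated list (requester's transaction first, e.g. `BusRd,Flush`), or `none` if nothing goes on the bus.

step 1: P2: load  L6  ⟶  IIE  (L6)  txn=BusRd  M[L6]=50
step 2: P0: load  L6  ⟶  SIS  (L6)  txn=BusRd  M[L6]=50
step 3: P2: load  L6  ⟶  SIS  (L6)  txn=∅  M[L6]=50
step 4: P2: store L3 := 46  ⟶  IIM  (L3)  txn=BusRdX  M[L3]=30
step 5: P2: store L4 := 79  ⟶  IIM  (L4)  txn=BusRdX  M[L4]=40
step 6: P0: store L6 := 28  ⟶  MII  (L6)  txn=BusUpgr  M[L6]=50
step 7: P2: load  L6  ⟶  OIS  (L6)  txn=BusRd  M[L6]=50
step 8: P1: store L6 := 96  ⟶  IMI  (L6)  txn=BusRdX+Flush  M[L6]=28
step 9: P0: store L2 := 73  ⟶  MII  (L2)  txn=BusRdX  M[L2]=60

bus = BusRd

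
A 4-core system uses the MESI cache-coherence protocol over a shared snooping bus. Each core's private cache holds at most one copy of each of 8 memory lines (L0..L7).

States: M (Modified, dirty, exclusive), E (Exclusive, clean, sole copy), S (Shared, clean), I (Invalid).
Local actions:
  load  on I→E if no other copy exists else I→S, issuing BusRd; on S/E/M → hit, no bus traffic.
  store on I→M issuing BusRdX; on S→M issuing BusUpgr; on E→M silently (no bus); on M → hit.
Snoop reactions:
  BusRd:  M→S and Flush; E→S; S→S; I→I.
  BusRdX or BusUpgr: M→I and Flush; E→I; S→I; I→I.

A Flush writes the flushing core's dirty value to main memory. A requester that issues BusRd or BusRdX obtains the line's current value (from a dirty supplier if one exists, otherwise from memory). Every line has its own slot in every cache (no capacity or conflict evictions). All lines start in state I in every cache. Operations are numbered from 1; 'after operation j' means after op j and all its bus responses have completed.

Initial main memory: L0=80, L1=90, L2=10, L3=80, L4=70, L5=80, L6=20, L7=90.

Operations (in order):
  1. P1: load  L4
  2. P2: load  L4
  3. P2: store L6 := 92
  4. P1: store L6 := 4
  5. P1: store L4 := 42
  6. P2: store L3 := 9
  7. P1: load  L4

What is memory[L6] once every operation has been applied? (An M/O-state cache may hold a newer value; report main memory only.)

[1] P1: load  L4 | P0:I, P1:E(70), P2:I, P3:I | bus: BusRd
[2] P2: load  L4 | P0:I, P1:S(70), P2:S(70), P3:I | bus: BusRd
[3] P2: store L6 := 92 | P0:I, P1:I, P2:M(92), P3:I | bus: BusRdX
[4] P1: store L6 := 4 | P0:I, P1:M(4), P2:I, P3:I | bus: BusRdX,Flush
[5] P1: store L4 := 42 | P0:I, P1:M(42), P2:I, P3:I | bus: BusUpgr
[6] P2: store L3 := 9 | P0:I, P1:I, P2:M(9), P3:I | bus: BusRdX
[7] P1: load  L4 | P0:I, P1:M(42), P2:I, P3:I | bus: none

memory[L6] = 92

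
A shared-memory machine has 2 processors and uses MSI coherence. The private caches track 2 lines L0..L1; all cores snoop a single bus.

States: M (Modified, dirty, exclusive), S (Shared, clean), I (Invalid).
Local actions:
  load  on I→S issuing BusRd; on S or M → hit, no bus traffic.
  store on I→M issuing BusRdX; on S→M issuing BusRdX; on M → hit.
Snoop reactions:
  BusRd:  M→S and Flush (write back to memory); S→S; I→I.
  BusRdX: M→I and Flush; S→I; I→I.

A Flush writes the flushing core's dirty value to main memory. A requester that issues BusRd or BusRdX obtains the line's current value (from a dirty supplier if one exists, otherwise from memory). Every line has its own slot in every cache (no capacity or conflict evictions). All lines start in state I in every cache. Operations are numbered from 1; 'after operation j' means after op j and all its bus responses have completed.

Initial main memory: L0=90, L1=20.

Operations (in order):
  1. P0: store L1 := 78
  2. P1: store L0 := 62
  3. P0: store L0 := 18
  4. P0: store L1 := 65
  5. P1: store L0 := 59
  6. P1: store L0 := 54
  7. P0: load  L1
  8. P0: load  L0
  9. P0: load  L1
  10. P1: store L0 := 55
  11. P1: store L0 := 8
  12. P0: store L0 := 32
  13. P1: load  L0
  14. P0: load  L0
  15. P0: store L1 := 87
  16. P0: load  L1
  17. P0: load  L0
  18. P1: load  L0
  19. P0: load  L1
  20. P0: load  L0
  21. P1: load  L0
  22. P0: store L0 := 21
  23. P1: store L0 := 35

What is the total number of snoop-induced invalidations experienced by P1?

invalidations = 3

1. P0: store L1 := 78  bus=[BusRdX]  L1: P0=M P1=I  mem[L1]=20
2. P1: store L0 := 62  bus=[BusRdX]  L0: P0=I P1=M  mem[L0]=90
3. P0: store L0 := 18  bus=[BusRdX,Flush]  L0: P0=M P1=I  mem[L0]=62
4. P0: store L1 := 65  bus=[-]  L1: P0=M P1=I  mem[L1]=20
5. P1: store L0 := 59  bus=[BusRdX,Flush]  L0: P0=I P1=M  mem[L0]=18
6. P1: store L0 := 54  bus=[-]  L0: P0=I P1=M  mem[L0]=18
7. P0: load  L1  bus=[-]  L1: P0=M P1=I  mem[L1]=20
8. P0: load  L0  bus=[BusRd,Flush]  L0: P0=S P1=S  mem[L0]=54
9. P0: load  L1  bus=[-]  L1: P0=M P1=I  mem[L1]=20
10. P1: store L0 := 55  bus=[BusRdX]  L0: P0=I P1=M  mem[L0]=54
11. P1: store L0 := 8  bus=[-]  L0: P0=I P1=M  mem[L0]=54
12. P0: store L0 := 32  bus=[BusRdX,Flush]  L0: P0=M P1=I  mem[L0]=8
13. P1: load  L0  bus=[BusRd,Flush]  L0: P0=S P1=S  mem[L0]=32
14. P0: load  L0  bus=[-]  L0: P0=S P1=S  mem[L0]=32
15. P0: store L1 := 87  bus=[-]  L1: P0=M P1=I  mem[L1]=20
16. P0: load  L1  bus=[-]  L1: P0=M P1=I  mem[L1]=20
17. P0: load  L0  bus=[-]  L0: P0=S P1=S  mem[L0]=32
18. P1: load  L0  bus=[-]  L0: P0=S P1=S  mem[L0]=32
19. P0: load  L1  bus=[-]  L1: P0=M P1=I  mem[L1]=20
20. P0: load  L0  bus=[-]  L0: P0=S P1=S  mem[L0]=32
21. P1: load  L0  bus=[-]  L0: P0=S P1=S  mem[L0]=32
22. P0: store L0 := 21  bus=[BusRdX]  L0: P0=M P1=I  mem[L0]=32
23. P1: store L0 := 35  bus=[BusRdX,Flush]  L0: P0=I P1=M  mem[L0]=21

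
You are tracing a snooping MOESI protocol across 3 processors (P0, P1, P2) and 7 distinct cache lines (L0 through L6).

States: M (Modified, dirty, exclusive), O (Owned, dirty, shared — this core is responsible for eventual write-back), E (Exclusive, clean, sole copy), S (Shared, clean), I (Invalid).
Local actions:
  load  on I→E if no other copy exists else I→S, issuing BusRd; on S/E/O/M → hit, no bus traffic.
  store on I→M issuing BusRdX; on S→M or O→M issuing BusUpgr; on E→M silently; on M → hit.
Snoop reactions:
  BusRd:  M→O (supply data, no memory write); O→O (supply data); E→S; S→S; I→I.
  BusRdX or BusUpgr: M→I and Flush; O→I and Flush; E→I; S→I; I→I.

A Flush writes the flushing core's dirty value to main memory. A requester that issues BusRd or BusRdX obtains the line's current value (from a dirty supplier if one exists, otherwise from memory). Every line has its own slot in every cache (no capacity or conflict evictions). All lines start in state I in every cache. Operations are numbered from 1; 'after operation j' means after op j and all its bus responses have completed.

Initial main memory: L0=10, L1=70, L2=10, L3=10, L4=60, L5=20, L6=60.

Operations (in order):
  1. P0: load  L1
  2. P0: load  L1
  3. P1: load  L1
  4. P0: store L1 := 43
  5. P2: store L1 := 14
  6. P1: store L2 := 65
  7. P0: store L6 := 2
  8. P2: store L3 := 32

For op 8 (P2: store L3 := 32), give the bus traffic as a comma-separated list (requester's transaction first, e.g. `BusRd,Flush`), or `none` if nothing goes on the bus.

bus = BusRdX

step 1: P0: load  L1  ⟶  EII  (L1)  txn=BusRd  M[L1]=70
step 2: P0: load  L1  ⟶  EII  (L1)  txn=∅  M[L1]=70
step 3: P1: load  L1  ⟶  SSI  (L1)  txn=BusRd  M[L1]=70
step 4: P0: store L1 := 43  ⟶  MII  (L1)  txn=BusUpgr  M[L1]=70
step 5: P2: store L1 := 14  ⟶  IIM  (L1)  txn=BusRdX+Flush  M[L1]=43
step 6: P1: store L2 := 65  ⟶  IMI  (L2)  txn=BusRdX  M[L2]=10
step 7: P0: store L6 := 2  ⟶  MII  (L6)  txn=BusRdX  M[L6]=60
step 8: P2: store L3 := 32  ⟶  IIM  (L3)  txn=BusRdX  M[L3]=10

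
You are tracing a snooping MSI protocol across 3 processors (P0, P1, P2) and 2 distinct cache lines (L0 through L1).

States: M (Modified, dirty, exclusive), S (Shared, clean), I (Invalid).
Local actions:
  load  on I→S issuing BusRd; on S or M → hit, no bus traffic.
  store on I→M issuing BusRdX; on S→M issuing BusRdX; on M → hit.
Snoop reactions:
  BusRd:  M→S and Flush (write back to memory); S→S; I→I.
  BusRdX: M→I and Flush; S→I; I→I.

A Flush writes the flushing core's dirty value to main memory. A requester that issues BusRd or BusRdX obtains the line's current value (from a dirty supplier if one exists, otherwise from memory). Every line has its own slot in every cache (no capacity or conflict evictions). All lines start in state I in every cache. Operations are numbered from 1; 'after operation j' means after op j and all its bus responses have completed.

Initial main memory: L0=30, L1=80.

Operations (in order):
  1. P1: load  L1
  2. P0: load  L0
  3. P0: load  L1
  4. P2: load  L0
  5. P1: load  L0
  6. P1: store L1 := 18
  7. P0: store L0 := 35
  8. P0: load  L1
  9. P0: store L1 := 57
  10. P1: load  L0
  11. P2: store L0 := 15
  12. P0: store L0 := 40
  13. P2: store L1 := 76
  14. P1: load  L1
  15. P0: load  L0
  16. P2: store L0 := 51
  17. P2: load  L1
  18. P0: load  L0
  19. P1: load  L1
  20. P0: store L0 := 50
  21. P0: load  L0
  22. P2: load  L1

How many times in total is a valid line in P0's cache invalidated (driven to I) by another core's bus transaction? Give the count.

  op1 P1: load  L1 → I/S/I on L1; bus BusRd; mem=80
  op2 P0: load  L0 → S/I/I on L0; bus BusRd; mem=30
  op3 P0: load  L1 → S/S/I on L1; bus BusRd; mem=80
  op4 P2: load  L0 → S/I/S on L0; bus BusRd; mem=30
  op5 P1: load  L0 → S/S/S on L0; bus BusRd; mem=30
  op6 P1: store L1 := 18 → I/M/I on L1; bus BusRdX; mem=80
  op7 P0: store L0 := 35 → M/I/I on L0; bus BusRdX; mem=30
  op8 P0: load  L1 → S/S/I on L1; bus BusRd Flush; mem=18
  op9 P0: store L1 := 57 → M/I/I on L1; bus BusRdX; mem=18
  op10 P1: load  L0 → S/S/I on L0; bus BusRd Flush; mem=35
  op11 P2: store L0 := 15 → I/I/M on L0; bus BusRdX; mem=35
  op12 P0: store L0 := 40 → M/I/I on L0; bus BusRdX Flush; mem=15
  op13 P2: store L1 := 76 → I/I/M on L1; bus BusRdX Flush; mem=57
  op14 P1: load  L1 → I/S/S on L1; bus BusRd Flush; mem=76
  op15 P0: load  L0 → M/I/I on L0; bus (none); mem=15
  op16 P2: store L0 := 51 → I/I/M on L0; bus BusRdX Flush; mem=40
  op17 P2: load  L1 → I/S/S on L1; bus (none); mem=76
  op18 P0: load  L0 → S/I/S on L0; bus BusRd Flush; mem=51
  op19 P1: load  L1 → I/S/S on L1; bus (none); mem=76
  op20 P0: store L0 := 50 → M/I/I on L0; bus BusRdX; mem=51
  op21 P0: load  L0 → M/I/I on L0; bus (none); mem=51
  op22 P2: load  L1 → I/S/S on L1; bus (none); mem=76

invalidations = 4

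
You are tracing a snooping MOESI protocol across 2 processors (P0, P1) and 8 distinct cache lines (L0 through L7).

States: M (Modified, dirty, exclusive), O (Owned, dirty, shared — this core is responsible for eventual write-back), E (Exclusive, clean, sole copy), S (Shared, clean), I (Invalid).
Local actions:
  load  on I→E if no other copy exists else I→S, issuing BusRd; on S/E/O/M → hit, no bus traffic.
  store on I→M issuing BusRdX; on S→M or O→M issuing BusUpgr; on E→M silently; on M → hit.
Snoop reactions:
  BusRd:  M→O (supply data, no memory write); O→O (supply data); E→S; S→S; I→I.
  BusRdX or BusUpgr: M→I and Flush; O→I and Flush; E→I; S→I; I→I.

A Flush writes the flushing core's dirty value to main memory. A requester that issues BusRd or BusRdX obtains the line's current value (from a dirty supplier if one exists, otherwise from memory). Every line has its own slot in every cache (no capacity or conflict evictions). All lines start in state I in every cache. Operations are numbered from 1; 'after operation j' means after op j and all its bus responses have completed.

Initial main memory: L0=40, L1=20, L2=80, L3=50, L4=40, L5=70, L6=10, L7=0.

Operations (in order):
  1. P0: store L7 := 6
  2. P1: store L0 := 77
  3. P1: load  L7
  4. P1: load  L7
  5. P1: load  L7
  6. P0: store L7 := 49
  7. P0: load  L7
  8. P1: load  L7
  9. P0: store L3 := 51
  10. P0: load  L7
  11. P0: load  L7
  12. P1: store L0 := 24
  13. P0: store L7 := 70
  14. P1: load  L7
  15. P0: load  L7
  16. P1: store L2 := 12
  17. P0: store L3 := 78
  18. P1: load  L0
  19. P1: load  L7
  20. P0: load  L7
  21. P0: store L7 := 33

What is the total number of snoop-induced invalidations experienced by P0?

invalidations = 0

step 1: P0: store L7 := 6  ⟶  MI  (L7)  txn=BusRdX  M[L7]=0
step 2: P1: store L0 := 77  ⟶  IM  (L0)  txn=BusRdX  M[L0]=40
step 3: P1: load  L7  ⟶  OS  (L7)  txn=BusRd  M[L7]=0
step 4: P1: load  L7  ⟶  OS  (L7)  txn=∅  M[L7]=0
step 5: P1: load  L7  ⟶  OS  (L7)  txn=∅  M[L7]=0
step 6: P0: store L7 := 49  ⟶  MI  (L7)  txn=BusUpgr  M[L7]=0
step 7: P0: load  L7  ⟶  MI  (L7)  txn=∅  M[L7]=0
step 8: P1: load  L7  ⟶  OS  (L7)  txn=BusRd  M[L7]=0
step 9: P0: store L3 := 51  ⟶  MI  (L3)  txn=BusRdX  M[L3]=50
step 10: P0: load  L7  ⟶  OS  (L7)  txn=∅  M[L7]=0
step 11: P0: load  L7  ⟶  OS  (L7)  txn=∅  M[L7]=0
step 12: P1: store L0 := 24  ⟶  IM  (L0)  txn=∅  M[L0]=40
step 13: P0: store L7 := 70  ⟶  MI  (L7)  txn=BusUpgr  M[L7]=0
step 14: P1: load  L7  ⟶  OS  (L7)  txn=BusRd  M[L7]=0
step 15: P0: load  L7  ⟶  OS  (L7)  txn=∅  M[L7]=0
step 16: P1: store L2 := 12  ⟶  IM  (L2)  txn=BusRdX  M[L2]=80
step 17: P0: store L3 := 78  ⟶  MI  (L3)  txn=∅  M[L3]=50
step 18: P1: load  L0  ⟶  IM  (L0)  txn=∅  M[L0]=40
step 19: P1: load  L7  ⟶  OS  (L7)  txn=∅  M[L7]=0
step 20: P0: load  L7  ⟶  OS  (L7)  txn=∅  M[L7]=0
step 21: P0: store L7 := 33  ⟶  MI  (L7)  txn=BusUpgr  M[L7]=0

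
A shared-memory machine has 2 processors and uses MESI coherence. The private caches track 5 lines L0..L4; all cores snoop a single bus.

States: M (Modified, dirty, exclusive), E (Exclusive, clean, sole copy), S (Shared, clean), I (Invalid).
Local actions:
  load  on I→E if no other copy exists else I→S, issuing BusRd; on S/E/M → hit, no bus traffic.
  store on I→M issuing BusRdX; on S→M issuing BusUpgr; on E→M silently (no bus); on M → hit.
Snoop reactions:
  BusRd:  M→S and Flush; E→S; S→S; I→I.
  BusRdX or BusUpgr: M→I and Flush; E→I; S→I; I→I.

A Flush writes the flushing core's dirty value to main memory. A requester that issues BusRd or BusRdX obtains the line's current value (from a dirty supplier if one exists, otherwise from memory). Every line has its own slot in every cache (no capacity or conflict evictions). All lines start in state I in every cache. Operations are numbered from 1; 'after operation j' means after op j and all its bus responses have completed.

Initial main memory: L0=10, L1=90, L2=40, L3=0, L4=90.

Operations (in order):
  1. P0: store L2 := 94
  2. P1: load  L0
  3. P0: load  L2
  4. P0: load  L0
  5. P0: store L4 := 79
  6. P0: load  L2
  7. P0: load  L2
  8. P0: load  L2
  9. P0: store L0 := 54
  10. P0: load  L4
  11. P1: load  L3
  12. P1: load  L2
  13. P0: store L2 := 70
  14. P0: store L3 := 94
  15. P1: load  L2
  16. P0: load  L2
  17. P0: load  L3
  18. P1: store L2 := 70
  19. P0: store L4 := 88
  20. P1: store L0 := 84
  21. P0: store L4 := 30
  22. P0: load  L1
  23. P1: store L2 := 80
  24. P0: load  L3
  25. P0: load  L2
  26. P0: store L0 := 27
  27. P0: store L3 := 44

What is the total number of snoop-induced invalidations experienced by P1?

invalidations = 4

1. P0: store L2 := 94  bus=[BusRdX]  L2: P0=M P1=I  mem[L2]=40
2. P1: load  L0  bus=[BusRd]  L0: P0=I P1=E  mem[L0]=10
3. P0: load  L2  bus=[-]  L2: P0=M P1=I  mem[L2]=40
4. P0: load  L0  bus=[BusRd]  L0: P0=S P1=S  mem[L0]=10
5. P0: store L4 := 79  bus=[BusRdX]  L4: P0=M P1=I  mem[L4]=90
6. P0: load  L2  bus=[-]  L2: P0=M P1=I  mem[L2]=40
7. P0: load  L2  bus=[-]  L2: P0=M P1=I  mem[L2]=40
8. P0: load  L2  bus=[-]  L2: P0=M P1=I  mem[L2]=40
9. P0: store L0 := 54  bus=[BusUpgr]  L0: P0=M P1=I  mem[L0]=10
10. P0: load  L4  bus=[-]  L4: P0=M P1=I  mem[L4]=90
11. P1: load  L3  bus=[BusRd]  L3: P0=I P1=E  mem[L3]=0
12. P1: load  L2  bus=[BusRd,Flush]  L2: P0=S P1=S  mem[L2]=94
13. P0: store L2 := 70  bus=[BusUpgr]  L2: P0=M P1=I  mem[L2]=94
14. P0: store L3 := 94  bus=[BusRdX]  L3: P0=M P1=I  mem[L3]=0
15. P1: load  L2  bus=[BusRd,Flush]  L2: P0=S P1=S  mem[L2]=70
16. P0: load  L2  bus=[-]  L2: P0=S P1=S  mem[L2]=70
17. P0: load  L3  bus=[-]  L3: P0=M P1=I  mem[L3]=0
18. P1: store L2 := 70  bus=[BusUpgr]  L2: P0=I P1=M  mem[L2]=70
19. P0: store L4 := 88  bus=[-]  L4: P0=M P1=I  mem[L4]=90
20. P1: store L0 := 84  bus=[BusRdX,Flush]  L0: P0=I P1=M  mem[L0]=54
21. P0: store L4 := 30  bus=[-]  L4: P0=M P1=I  mem[L4]=90
22. P0: load  L1  bus=[BusRd]  L1: P0=E P1=I  mem[L1]=90
23. P1: store L2 := 80  bus=[-]  L2: P0=I P1=M  mem[L2]=70
24. P0: load  L3  bus=[-]  L3: P0=M P1=I  mem[L3]=0
25. P0: load  L2  bus=[BusRd,Flush]  L2: P0=S P1=S  mem[L2]=80
26. P0: store L0 := 27  bus=[BusRdX,Flush]  L0: P0=M P1=I  mem[L0]=84
27. P0: store L3 := 44  bus=[-]  L3: P0=M P1=I  mem[L3]=0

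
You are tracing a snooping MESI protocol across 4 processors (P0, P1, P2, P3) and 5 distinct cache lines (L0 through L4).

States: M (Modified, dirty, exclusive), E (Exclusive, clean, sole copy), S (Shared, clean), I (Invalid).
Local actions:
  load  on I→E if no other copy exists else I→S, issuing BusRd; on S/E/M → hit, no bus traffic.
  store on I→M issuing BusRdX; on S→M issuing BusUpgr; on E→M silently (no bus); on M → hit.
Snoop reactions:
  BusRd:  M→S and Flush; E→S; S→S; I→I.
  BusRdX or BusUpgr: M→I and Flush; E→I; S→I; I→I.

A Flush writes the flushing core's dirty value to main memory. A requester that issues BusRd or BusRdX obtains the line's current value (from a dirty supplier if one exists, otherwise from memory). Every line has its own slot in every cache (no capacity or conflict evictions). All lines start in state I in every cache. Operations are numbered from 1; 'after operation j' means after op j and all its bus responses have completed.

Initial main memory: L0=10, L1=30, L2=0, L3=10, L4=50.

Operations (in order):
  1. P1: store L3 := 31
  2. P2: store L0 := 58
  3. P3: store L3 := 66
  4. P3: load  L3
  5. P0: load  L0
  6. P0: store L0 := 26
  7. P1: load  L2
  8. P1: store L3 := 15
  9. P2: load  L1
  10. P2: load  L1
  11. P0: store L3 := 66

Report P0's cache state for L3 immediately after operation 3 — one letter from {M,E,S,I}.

state = I

step 1: P1: store L3 := 31  ⟶  IMII  (L3)  txn=BusRdX  M[L3]=10
step 2: P2: store L0 := 58  ⟶  IIMI  (L0)  txn=BusRdX  M[L0]=10
step 3: P3: store L3 := 66  ⟶  IIIM  (L3)  txn=BusRdX+Flush  M[L3]=31
step 4: P3: load  L3  ⟶  IIIM  (L3)  txn=∅  M[L3]=31
step 5: P0: load  L0  ⟶  SISI  (L0)  txn=BusRd+Flush  M[L0]=58
step 6: P0: store L0 := 26  ⟶  MIII  (L0)  txn=BusUpgr  M[L0]=58
step 7: P1: load  L2  ⟶  IEII  (L2)  txn=BusRd  M[L2]=0
step 8: P1: store L3 := 15  ⟶  IMII  (L3)  txn=BusRdX+Flush  M[L3]=66
step 9: P2: load  L1  ⟶  IIEI  (L1)  txn=BusRd  M[L1]=30
step 10: P2: load  L1  ⟶  IIEI  (L1)  txn=∅  M[L1]=30
step 11: P0: store L3 := 66  ⟶  MIII  (L3)  txn=BusRdX+Flush  M[L3]=15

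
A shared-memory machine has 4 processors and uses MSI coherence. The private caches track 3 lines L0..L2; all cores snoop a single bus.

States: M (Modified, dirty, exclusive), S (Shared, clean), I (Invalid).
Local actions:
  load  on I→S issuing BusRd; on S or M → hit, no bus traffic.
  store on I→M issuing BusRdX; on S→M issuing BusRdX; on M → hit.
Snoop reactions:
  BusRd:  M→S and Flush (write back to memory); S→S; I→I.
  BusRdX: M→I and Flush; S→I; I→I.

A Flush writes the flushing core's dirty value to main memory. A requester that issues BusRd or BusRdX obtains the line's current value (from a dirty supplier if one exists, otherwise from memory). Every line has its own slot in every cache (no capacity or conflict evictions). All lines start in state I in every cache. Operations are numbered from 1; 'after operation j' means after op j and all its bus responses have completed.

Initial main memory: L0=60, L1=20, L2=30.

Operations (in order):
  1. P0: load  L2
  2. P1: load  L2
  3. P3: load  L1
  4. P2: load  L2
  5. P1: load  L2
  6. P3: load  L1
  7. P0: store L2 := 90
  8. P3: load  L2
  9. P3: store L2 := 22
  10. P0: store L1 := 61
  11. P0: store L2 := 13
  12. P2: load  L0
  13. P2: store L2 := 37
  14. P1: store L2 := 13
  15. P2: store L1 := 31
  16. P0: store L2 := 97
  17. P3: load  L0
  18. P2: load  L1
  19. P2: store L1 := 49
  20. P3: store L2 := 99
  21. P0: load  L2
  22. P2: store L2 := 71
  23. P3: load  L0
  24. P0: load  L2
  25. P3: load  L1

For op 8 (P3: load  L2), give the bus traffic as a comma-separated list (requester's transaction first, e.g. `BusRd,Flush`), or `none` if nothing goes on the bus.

  op1 P0: load  L2 → S/I/I/I on L2; bus BusRd; mem=30
  op2 P1: load  L2 → S/S/I/I on L2; bus BusRd; mem=30
  op3 P3: load  L1 → I/I/I/S on L1; bus BusRd; mem=20
  op4 P2: load  L2 → S/S/S/I on L2; bus BusRd; mem=30
  op5 P1: load  L2 → S/S/S/I on L2; bus (none); mem=30
  op6 P3: load  L1 → I/I/I/S on L1; bus (none); mem=20
  op7 P0: store L2 := 90 → M/I/I/I on L2; bus BusRdX; mem=30
  op8 P3: load  L2 → S/I/I/S on L2; bus BusRd Flush; mem=90
  op9 P3: store L2 := 22 → I/I/I/M on L2; bus BusRdX; mem=90
  op10 P0: store L1 := 61 → M/I/I/I on L1; bus BusRdX; mem=20
  op11 P0: store L2 := 13 → M/I/I/I on L2; bus BusRdX Flush; mem=22
  op12 P2: load  L0 → I/I/S/I on L0; bus BusRd; mem=60
  op13 P2: store L2 := 37 → I/I/M/I on L2; bus BusRdX Flush; mem=13
  op14 P1: store L2 := 13 → I/M/I/I on L2; bus BusRdX Flush; mem=37
  op15 P2: store L1 := 31 → I/I/M/I on L1; bus BusRdX Flush; mem=61
  op16 P0: store L2 := 97 → M/I/I/I on L2; bus BusRdX Flush; mem=13
  op17 P3: load  L0 → I/I/S/S on L0; bus BusRd; mem=60
  op18 P2: load  L1 → I/I/M/I on L1; bus (none); mem=61
  op19 P2: store L1 := 49 → I/I/M/I on L1; bus (none); mem=61
  op20 P3: store L2 := 99 → I/I/I/M on L2; bus BusRdX Flush; mem=97
  op21 P0: load  L2 → S/I/I/S on L2; bus BusRd Flush; mem=99
  op22 P2: store L2 := 71 → I/I/M/I on L2; bus BusRdX; mem=99
  op23 P3: load  L0 → I/I/S/S on L0; bus (none); mem=60
  op24 P0: load  L2 → S/I/S/I on L2; bus BusRd Flush; mem=71
  op25 P3: load  L1 → I/I/S/S on L1; bus BusRd Flush; mem=49

bus = BusRd,Flush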